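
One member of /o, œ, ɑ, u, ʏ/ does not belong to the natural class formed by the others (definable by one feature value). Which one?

ɑ

The remaining segments after removing /ɑ/ share [+round]; /ɑ/ (low back unrounded vowel) is [−round]. For every other candidate removal, the leftover set fails to share any single feature value that the removed segment lacks.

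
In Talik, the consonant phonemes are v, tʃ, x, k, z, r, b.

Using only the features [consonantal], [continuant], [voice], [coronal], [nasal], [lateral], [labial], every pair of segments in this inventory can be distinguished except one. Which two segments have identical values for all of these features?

On the given features, /r/ and /z/ have an identical profile: [+consonantal], [+continuant], [+voice], [+coronal], [−nasal], [−lateral], [−labial]. No other two segments in the inventory coincide on all 7 features. (They do differ in [sonorant] and [strident], which are not among the given features.)

r, z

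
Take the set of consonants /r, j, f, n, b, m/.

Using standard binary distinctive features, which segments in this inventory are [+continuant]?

r, j, f

The [+continuant] segments here are /r, j, f/; the remaining /n, b, m/ are [-continuant].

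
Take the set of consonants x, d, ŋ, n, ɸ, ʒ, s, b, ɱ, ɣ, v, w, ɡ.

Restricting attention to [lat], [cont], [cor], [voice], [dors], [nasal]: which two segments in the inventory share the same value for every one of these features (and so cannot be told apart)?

Both /w/ and /ɣ/ are [−lateral], [+continuant], [−coronal], [+voice], [+dorsal], [−nasal]. Since the list omits [sonorant], [labial] and [round] — which do distinguish the labial-velar glide from the voiced velar fricative — this pair collapses; all other pairs remain distinct.

w, ɣ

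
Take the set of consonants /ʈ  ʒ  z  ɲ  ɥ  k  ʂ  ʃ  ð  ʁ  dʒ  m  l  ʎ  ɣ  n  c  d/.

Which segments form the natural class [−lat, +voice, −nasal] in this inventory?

ʒ, z, ɥ, ð, ʁ, dʒ, ɣ, d

Checking each segment against [−lateral], [+voice], [−nasal]: /ʒ/ (voiced postalveolar fricative), /z/ (voiced alveolar fricative), /ɥ/ (labial-palatal glide), /ð/ (voiced dental fricative), /ʁ/ (voiced uvular fricative), /dʒ/ (voiced postalveolar affricate), among others, satisfy every feature; every other segment in the inventory fails at least one.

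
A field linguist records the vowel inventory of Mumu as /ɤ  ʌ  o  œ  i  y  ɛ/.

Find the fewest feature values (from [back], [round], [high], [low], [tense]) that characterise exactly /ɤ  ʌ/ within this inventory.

[+back, −round]

Every target segment is [+back], [−round]; each remaining inventory member fails at least one of these. Each conjunct is needed — [−round] alone would also admit /i, ɛ/; [+back] alone would also admit /o/ — and no other single listed feature has exactly this extension, so two is the minimum.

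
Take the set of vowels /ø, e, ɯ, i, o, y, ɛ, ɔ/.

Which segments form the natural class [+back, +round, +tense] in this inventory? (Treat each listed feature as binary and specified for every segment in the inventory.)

Checking each segment against [+back], [+round], [+tense]: /o/ (mid back rounded tense vowel) satisfies every feature; every other segment in the inventory fails at least one.

o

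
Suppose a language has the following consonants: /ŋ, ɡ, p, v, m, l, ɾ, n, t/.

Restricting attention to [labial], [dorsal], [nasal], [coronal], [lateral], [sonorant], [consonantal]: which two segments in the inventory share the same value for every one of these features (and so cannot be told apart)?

On the given features, /v/ and /p/ have an identical profile: [+labial], [−dorsal], [−nasal], [−coronal], [−lateral], [−sonorant], [+consonantal]. No other two segments in the inventory coincide on all 7 features. (They do differ in [voice] and [continuant], which are not among the given features.)

v, p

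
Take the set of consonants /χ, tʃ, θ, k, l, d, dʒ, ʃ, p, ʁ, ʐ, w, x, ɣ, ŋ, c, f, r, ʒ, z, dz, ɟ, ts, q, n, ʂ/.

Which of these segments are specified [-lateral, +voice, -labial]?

The [-lateral] segments are /χ, tʃ, θ, k, d, dʒ, ʃ, p, ʁ, ʐ, w, x, ɣ, ŋ, c, f, r, ʒ, z, dz, ɟ, ts, q, n, ʂ/.
Of those, [+voice] gives /d, dʒ, ʁ, ʐ, w, ɣ, ŋ, r, ʒ, z, dz, ɟ, n/.
Among these, [-labial] leaves /d, dʒ, ʁ, ʐ, ɣ, ŋ, r, ʒ, z, dz, ɟ, n/.

d, dʒ, ʁ, ʐ, ɣ, ŋ, r, ʒ, z, dz, ɟ, n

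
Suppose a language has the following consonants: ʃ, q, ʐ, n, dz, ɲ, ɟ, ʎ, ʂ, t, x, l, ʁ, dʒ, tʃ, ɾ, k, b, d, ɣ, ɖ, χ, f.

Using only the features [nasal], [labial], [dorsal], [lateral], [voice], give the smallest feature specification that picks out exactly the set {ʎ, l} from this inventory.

[+lateral]

Every target segment is [+lateral] and no other inventory member is, so one feature is enough.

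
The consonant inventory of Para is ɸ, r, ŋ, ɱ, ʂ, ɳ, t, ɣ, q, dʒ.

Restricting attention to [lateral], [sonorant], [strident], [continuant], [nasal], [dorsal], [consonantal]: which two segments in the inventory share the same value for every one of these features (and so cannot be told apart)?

ɱ, ɳ

Both /ɱ/ and /ɳ/ are [−lateral], [+sonorant], [−strident], [−continuant], [+nasal], [−dorsal], [+consonantal]. Since the list omits [labial] and [coronal] — which do distinguish the labiodental nasal from the retroflex nasal — this pair collapses; all other pairs remain distinct.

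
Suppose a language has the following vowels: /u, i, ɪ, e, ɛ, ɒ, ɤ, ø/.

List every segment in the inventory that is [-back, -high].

The [-back] segments are /i, ɪ, e, ɛ, ø/.
Then [-high] leaves /e, ɛ, ø/.

e, ɛ, ø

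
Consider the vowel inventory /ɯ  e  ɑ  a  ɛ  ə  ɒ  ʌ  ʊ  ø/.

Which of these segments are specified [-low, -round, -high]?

Eliminate segments failing any feature: /ɯ/ is [+high]; /ɑ, a, ɒ/ are [+low]; /ʊ, ø/ are [+round]. The remaining /e, ɛ, ə, ʌ/ satisfy [-low], [-round], [-high].

e, ɛ, ə, ʌ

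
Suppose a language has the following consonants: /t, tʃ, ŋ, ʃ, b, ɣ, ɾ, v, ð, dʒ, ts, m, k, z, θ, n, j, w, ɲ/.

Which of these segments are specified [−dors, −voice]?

t, tʃ, ʃ, ts, θ

Eliminate segments failing any feature: /ŋ, ɣ, k, j, w, ɲ/ are [+dorsal]; /b, ɾ, v, ð, dʒ, m, z, n/ are [+voice]. The remaining /t, tʃ, ʃ, ts, θ/ satisfy [−dorsal], [−voice].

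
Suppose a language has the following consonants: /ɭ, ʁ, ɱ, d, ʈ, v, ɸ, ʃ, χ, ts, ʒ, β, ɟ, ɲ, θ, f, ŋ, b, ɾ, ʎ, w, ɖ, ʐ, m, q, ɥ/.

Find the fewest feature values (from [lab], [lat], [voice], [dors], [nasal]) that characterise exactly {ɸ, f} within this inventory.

Every target segment is [-voice], [+labial]; each remaining inventory member fails at least one of these. Each conjunct is needed — [+labial] alone would also admit /ɱ, v, β, b, …/; [-voice] alone would also admit /ʈ, ʃ, χ, ts, …/ — and no other single listed feature has exactly this extension, so two is the minimum.

[-voice, +lab]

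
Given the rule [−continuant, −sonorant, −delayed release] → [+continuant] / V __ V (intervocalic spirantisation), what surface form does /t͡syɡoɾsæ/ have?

[t͡syɣoɾsæ]

/ɡ/ satisfies [−continuant, −sonorant, −delayed release] and sits in V __ V. The [+continuant] counterpart of the voiced velar stop is /ɣ/. Other segments in /t͡syɡoɾsæ/ either fail the structural description or are not in the environment, so the surface form is [t͡syɣoɾsæ].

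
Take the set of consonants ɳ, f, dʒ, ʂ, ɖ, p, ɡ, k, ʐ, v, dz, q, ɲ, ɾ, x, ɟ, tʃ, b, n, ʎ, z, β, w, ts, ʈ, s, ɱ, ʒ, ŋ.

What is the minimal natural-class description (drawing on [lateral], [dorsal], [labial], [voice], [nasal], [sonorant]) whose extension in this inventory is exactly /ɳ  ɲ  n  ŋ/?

[+nasal, −labial]

The class [+nasal], [−labial] has exactly /ɳ, ɲ, n, ŋ/ as its extension in this inventory. No smaller conjunction from the listed features achieves this: [−labial] alone would also admit /dʒ, ʂ, ɖ, ɡ, …/; [+nasal] alone would also admit /ɱ/; and checking the remaining single features turns up none with this extension.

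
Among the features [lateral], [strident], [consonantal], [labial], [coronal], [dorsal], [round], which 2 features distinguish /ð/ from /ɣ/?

/ð/ is the voiced dental fricative and /ɣ/ is the voiced velar fricative. Both are [−lateral], [−strident], [+consonantal], [−labial], [−round]. /ð/ is [+coronal] while /ɣ/ is [−coronal]; /ð/ is [−dorsal] while /ɣ/ is [+dorsal], so the distinguishing features are [coronal], [dorsal].

[coronal], [dorsal]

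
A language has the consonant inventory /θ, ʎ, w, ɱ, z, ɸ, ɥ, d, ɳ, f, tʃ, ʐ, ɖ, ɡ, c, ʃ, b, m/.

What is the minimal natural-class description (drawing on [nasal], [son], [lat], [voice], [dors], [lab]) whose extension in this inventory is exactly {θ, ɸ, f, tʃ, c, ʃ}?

[-voice]

/θ, ɸ, f, tʃ, c, ʃ/ are exactly the [-voice] segments in the inventory, so a single feature suffices.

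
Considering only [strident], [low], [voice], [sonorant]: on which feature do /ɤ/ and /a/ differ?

[low]

/ɤ/ (mid back unrounded tense vowel) and /a/ (low unrounded vowel) agree on [−strident], [+voice], [+sonorant]. They differ on [low] (/ɤ/ [−], /a/ [+]).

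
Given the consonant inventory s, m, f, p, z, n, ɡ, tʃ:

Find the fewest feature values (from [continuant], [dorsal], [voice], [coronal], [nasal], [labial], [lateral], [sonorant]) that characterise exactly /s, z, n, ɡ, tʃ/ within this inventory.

/s, z, n, ɡ, tʃ/ are exactly the [-labial] segments in the inventory, so a single feature suffices.

[-labial]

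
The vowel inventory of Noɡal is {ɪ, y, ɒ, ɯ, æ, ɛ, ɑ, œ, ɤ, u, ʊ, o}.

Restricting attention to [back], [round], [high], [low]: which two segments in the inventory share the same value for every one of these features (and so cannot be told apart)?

u, ʊ

/u/ (high back rounded tense vowel) and /ʊ/ (high back rounded lax vowel) are both [+back], [+round], [+high], [−low], so none of the listed features separates them. (They do differ in [tense], which is not among the given features.) Every other pair in the inventory differs on at least one listed feature.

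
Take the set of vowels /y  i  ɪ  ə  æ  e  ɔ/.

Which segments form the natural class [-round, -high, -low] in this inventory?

The [-round] segments are /i, ɪ, ə, æ, e/.
Of those, [-high] gives /ə, æ, e/.
Of those, [-low] leaves /ə, e/.

ə, e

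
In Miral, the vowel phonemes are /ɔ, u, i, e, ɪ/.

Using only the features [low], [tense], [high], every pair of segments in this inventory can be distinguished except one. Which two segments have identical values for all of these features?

u, i

/u/ (high back rounded tense vowel) and /i/ (high front unrounded tense vowel) are both [−low], [+tense], [+high], so none of the listed features separates them. (They do differ in [labial], [round] and [back], which are not among the given features.) Every other pair in the inventory differs on at least one listed feature.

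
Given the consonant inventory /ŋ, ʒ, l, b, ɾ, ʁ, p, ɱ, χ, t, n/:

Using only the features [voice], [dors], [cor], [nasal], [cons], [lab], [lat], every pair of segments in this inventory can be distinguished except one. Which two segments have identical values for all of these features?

ʒ, ɾ

On the given features, /ʒ/ and /ɾ/ have an identical profile: [+voice], [-dorsal], [+coronal], [-nasal], [+consonantal], [-labial], [-lateral]. No other two segments in the inventory coincide on all 7 features. (They do differ in [sonorant], [strident] and [anterior], which are not among the given features.)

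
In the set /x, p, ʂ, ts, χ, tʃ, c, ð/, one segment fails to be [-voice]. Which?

ð

Every segment except /ð/ is [-voice]. /ð/ (voiced dental fricative) is [+voice], so it is the exception.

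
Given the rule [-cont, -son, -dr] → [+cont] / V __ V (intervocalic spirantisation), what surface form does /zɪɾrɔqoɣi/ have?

[zɪɾrɔχoɣi]

/q/ satisfies [-cont, -son, -dr] and sits in V __ V. The [+continuant] counterpart of the voiceless uvular stop is /χ/. Other segments in /zɪɾrɔqoɣi/ either fail the structural description or are not in the environment, so the surface form is [zɪɾrɔχoɣi].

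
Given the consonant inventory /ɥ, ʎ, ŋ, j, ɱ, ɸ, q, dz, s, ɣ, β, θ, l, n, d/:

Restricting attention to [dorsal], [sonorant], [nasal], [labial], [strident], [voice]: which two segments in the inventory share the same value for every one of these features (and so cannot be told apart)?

/j/ (palatal glide) and /ʎ/ (palatal lateral approximant) are both [+dorsal], [+sonorant], [−nasal], [−labial], [−strident], [+voice], so none of the listed features separates them. (They do differ in [lateral], which is not among the given features.) Every other pair in the inventory differs on at least one listed feature.

j, ʎ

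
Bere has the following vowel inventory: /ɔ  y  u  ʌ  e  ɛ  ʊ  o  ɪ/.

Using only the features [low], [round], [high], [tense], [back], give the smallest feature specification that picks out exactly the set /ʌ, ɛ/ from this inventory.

[-high, -round, -tense]

The class [-high], [-round], [-tense] has exactly /ʌ, ɛ/ as its extension in this inventory. No smaller conjunction from the listed features achieves this: [-round, -tense] alone would also admit /ɪ/; [-high, -tense] alone would also admit /ɔ/; [-high, -round] alone would also admit /e/; and checking the remaining two-feature bundles turns up none with this extension.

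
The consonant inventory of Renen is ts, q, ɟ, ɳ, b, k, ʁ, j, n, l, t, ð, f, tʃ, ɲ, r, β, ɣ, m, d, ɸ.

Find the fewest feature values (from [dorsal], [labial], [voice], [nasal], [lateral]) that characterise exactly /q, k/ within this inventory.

[−voice, +dorsal]

/q, k/ are all [−voice], [+dorsal], and no other segment in the inventory matches both values. Dropping any one of them over-generates: [+dorsal] alone would also admit /ɟ, ʁ, j, ɲ, …/; [−voice] alone would also admit /ts, t, f, tʃ, …/. No other single listed feature picks out exactly this set either, so fewer than two features will not do.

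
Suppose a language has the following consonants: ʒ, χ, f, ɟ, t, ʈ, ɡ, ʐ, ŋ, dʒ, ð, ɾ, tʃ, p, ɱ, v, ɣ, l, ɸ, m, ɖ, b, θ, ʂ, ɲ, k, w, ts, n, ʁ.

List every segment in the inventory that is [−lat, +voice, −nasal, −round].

Eliminate segments failing any feature: /χ, f, t, ʈ, tʃ, p, ɸ, θ, ʂ, k, ts/ are [−voice]; /ŋ, ɱ, m, ɲ, n/ are [+nasal]; /l/ is [+lateral]; /w/ is [+round]. The remaining /ʒ, ɟ, ɡ, ʐ, dʒ, ð, ɾ, v, ɣ, ɖ, b, ʁ/ satisfy [−lateral], [+voice], [−nasal], [−round].

ʒ, ɟ, ɡ, ʐ, dʒ, ð, ɾ, v, ɣ, ɖ, b, ʁ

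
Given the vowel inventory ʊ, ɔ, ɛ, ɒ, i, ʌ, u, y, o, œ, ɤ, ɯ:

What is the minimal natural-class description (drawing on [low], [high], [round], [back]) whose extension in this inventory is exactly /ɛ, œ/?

Every target segment is [−high], [−back]; each remaining inventory member fails at least one of these. Each conjunct is needed — [−back] alone would also admit /i, y/; [−high] alone would also admit /ɔ, ɒ, ʌ, o, …/ — and no other single listed feature has exactly this extension, so two is the minimum.

[−high, −back]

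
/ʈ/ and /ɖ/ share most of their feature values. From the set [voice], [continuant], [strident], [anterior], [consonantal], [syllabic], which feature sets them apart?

/ʈ/ is the voiceless retroflex stop and /ɖ/ is the voiced retroflex stop. Both are [−continuant], [−strident], [−anterior], [+consonantal], [−syllabic]. /ʈ/ is [−voice] while /ɖ/ is [+voice], so the distinguishing feature is [voice].

[voice]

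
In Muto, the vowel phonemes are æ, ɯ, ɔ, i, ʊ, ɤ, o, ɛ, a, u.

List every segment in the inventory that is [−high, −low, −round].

Eliminate segments failing any feature: /æ, a/ are [+low]; /ɯ, i, ʊ, u/ are [+high]; /ɔ, o/ are [+round]. The remaining /ɤ, ɛ/ satisfy [−high], [−low], [−round].

ɤ, ɛ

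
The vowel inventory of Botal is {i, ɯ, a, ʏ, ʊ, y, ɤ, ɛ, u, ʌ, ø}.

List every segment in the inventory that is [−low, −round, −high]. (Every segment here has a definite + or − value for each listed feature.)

Eliminate segments failing any feature: /i, ɯ/ are [+high]; /a/ is [+low]; /ʏ, ʊ, y, u, ø/ are [+round]. The remaining /ɤ, ɛ, ʌ/ satisfy [−low], [−round], [−high].

ɤ, ɛ, ʌ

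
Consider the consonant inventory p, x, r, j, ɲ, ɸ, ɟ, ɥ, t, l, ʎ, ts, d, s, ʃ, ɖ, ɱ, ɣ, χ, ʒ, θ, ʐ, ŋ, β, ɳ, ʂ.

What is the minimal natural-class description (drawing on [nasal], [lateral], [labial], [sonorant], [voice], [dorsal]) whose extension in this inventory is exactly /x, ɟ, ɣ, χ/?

Every target segment is [−sonorant], [+dorsal]; each remaining inventory member fails at least one of these. Each conjunct is needed — [+dorsal] alone would also admit /j, ɲ, ɥ, ʎ, …/; [−sonorant] alone would also admit /p, ɸ, t, ts, …/ — and no other single listed feature has exactly this extension, so two is the minimum.

[−sonorant, +dorsal]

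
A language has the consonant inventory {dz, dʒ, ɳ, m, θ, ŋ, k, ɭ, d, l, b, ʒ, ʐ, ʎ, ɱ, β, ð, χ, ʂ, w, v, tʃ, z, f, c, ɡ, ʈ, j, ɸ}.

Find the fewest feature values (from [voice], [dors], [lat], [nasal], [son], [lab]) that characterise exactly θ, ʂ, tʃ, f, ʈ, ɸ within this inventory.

[-voice, -dors]

Every target segment is [-voice], [-dorsal]; each remaining inventory member fails at least one of these. Each conjunct is needed — [-dorsal] alone would also admit /dz, dʒ, ɳ, m, …/; [-voice] alone would also admit /k, χ, c/ — and no other single listed feature has exactly this extension, so two is the minimum.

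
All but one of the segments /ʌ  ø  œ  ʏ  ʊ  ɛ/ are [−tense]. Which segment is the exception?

/ʌ, ʏ, ʊ, ɛ, œ/ are all [−tense]; /ø/ (mid front rounded tense vowel) is [+tense].

ø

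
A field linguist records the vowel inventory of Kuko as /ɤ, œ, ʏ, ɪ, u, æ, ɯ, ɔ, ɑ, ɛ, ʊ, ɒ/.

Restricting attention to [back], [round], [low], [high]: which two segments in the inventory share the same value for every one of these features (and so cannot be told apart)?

ʊ, u

On the given features, /ʊ/ and /u/ have an identical profile: [+back], [+round], [−low], [+high]. No other two segments in the inventory coincide on all 4 features. (They do differ in [tense], which is not among the given features.)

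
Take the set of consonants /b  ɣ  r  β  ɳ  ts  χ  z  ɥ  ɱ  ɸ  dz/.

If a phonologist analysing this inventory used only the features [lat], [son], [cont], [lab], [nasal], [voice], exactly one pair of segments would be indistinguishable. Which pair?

On the given features, /z/ and /ɣ/ have an identical profile: [−lateral], [−sonorant], [+continuant], [−labial], [−nasal], [+voice]. No other two segments in the inventory coincide on all 6 features. (They do differ in [strident], [coronal] and [dorsal], which are not among the given features.)

z, ɣ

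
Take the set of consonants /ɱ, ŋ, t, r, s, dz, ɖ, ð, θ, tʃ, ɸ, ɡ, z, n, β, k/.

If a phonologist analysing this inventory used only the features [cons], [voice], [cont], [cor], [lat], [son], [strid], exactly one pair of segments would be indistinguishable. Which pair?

ɱ, ŋ

Both /ɱ/ and /ŋ/ are [+consonantal], [+voice], [-continuant], [-coronal], [-lateral], [+sonorant], [-strident]. Since the list omits [labial] and [dorsal] — which do distinguish the labiodental nasal from the velar nasal — this pair collapses; all other pairs remain distinct.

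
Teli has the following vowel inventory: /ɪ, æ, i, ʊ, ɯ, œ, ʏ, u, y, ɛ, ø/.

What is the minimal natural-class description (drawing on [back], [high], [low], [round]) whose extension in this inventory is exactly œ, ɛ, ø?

[-high, -low]

/œ, ɛ, ø/ are all [-high], [-low], and no other segment in the inventory matches both values. Dropping any one of them over-generates: [-low] alone would also admit /ɪ, i, ʊ, ɯ, …/; [-high] alone would also admit /æ/. No other single listed feature picks out exactly this set either, so fewer than two features will not do.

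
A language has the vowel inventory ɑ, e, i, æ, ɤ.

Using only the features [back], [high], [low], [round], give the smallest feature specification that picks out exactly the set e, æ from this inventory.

[-high, -back]

The class [-high], [-back] has exactly /e, æ/ as its extension in this inventory. No smaller conjunction from the listed features achieves this: [-back] alone would also admit /i/; [-high] alone would also admit /ɑ, ɤ/; and checking the remaining single features turns up none with this extension.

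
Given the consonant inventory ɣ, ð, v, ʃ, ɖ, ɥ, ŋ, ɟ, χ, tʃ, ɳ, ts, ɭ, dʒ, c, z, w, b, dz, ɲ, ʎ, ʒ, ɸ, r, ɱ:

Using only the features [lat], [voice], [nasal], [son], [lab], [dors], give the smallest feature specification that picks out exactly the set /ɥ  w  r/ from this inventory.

The class [+sonorant], [-nasal], [-lateral] has exactly /ɥ, w, r/ as its extension in this inventory. No smaller conjunction from the listed features achieves this: [-nasal, -lateral] alone would also admit /ɣ, ð, v, ʃ, …/; [+sonorant, -lateral] alone would also admit /ŋ, ɳ, ɲ, ɱ/; [+sonorant, -nasal] alone would also admit /ɭ, ʎ/; and checking the remaining two-feature bundles turns up none with this extension.

[+son, -nasal, -lat]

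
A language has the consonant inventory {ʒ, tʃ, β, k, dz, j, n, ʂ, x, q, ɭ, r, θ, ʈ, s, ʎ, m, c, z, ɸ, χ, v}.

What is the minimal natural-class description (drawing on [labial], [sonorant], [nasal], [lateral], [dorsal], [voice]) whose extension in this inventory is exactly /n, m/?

The target set is precisely the extension of [+nasal] in this inventory.

[+nasal]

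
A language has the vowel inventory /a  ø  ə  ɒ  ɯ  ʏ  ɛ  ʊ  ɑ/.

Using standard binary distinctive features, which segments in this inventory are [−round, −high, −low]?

Checking each segment against [−round], [−high], [−low]: /ə/ (mid central vowel (schwa)), /ɛ/ (mid front unrounded lax vowel) satisfy every feature; every other segment in the inventory fails at least one.

ə, ɛ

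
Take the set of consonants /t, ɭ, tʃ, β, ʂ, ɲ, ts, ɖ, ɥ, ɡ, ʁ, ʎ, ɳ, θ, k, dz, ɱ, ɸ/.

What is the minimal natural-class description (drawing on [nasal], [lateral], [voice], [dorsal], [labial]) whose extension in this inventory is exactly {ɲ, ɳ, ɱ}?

[+nasal]

The target set is precisely the extension of [+nasal] in this inventory.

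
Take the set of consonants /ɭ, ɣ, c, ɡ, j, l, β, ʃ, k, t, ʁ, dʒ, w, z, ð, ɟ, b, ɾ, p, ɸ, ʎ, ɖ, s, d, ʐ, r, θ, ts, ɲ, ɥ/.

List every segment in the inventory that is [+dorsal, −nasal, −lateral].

ɣ, c, ɡ, j, k, ʁ, w, ɟ, ɥ

Eliminate segments failing any feature: /ɭ, l, β, ʃ, t, dʒ, z, ð, b, ɾ, p, ɸ, ɖ, s, d, ʐ, r, θ, ts/ are [−dorsal]; /ʎ/ is [+lateral]; /ɲ/ is [+nasal]. The remaining /ɣ, c, ɡ, j, k, ʁ, w, ɟ, ɥ/ satisfy [+dorsal], [−nasal], [−lateral].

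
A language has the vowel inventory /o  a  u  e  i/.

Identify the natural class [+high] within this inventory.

u, i

The [+high] segments here are /u, i/; the remaining /o, a, e/ are [−high].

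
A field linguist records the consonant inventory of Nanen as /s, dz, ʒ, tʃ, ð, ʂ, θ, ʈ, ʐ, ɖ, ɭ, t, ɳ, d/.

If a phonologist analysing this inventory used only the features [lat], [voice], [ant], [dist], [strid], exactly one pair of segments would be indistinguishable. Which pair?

/ɖ/ (voiced retroflex stop) and /ɳ/ (retroflex nasal) are both [−lateral], [+voice], [−anterior], [−distributed], [−strident], so none of the listed features separates them. (They do differ in [sonorant] and [nasal], which are not among the given features.) Every other pair in the inventory differs on at least one listed feature.

ɖ, ɳ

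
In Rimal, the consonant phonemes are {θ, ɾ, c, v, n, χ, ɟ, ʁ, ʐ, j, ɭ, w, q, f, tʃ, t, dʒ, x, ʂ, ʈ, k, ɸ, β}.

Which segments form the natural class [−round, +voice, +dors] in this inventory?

Checking each segment against [−round], [+voice], [+dorsal]: /ɟ/ (voiced palatal stop), /ʁ/ (voiced uvular fricative), /j/ (palatal glide) satisfy every feature; every other segment in the inventory fails at least one.

ɟ, ʁ, j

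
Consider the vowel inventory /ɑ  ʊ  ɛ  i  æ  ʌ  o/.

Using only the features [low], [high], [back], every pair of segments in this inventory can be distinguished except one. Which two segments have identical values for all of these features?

ʌ, o

/ʌ/ (mid back unrounded lax vowel) and /o/ (mid back rounded tense vowel) are both [−low], [−high], [+back], so none of the listed features separates them. (They do differ in [labial], [round] and [tense], which are not among the given features.) Every other pair in the inventory differs on at least one listed feature.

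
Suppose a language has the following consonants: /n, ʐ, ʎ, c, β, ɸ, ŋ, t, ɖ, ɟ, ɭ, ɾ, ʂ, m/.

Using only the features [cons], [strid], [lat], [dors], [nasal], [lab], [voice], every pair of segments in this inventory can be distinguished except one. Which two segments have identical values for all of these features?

Both /ɾ/ and /ɖ/ are [+consonantal], [−strident], [−lateral], [−dorsal], [−nasal], [−labial], [+voice]. Since the list omits [sonorant] and [anterior] — which do distinguish the alveolar tap from the voiced retroflex stop — this pair collapses; all other pairs remain distinct.

ɾ, ɖ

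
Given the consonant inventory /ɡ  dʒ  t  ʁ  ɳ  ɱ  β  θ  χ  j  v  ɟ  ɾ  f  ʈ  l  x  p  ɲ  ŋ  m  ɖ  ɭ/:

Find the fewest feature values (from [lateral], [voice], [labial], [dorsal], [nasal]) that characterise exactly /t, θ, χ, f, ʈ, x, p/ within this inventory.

[-voice]

The target set is precisely the extension of [-voice] in this inventory.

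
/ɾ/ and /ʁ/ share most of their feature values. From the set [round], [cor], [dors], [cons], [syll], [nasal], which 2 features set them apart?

The two segments share [−round], [+consonantal], [−syllabic], [−nasal]. The only features from the list on which they differ: /ɾ/ is [+coronal] while /ʁ/ is [−coronal]; /ɾ/ is [−dorsal] while /ʁ/ is [+dorsal].

[coronal], [dorsal]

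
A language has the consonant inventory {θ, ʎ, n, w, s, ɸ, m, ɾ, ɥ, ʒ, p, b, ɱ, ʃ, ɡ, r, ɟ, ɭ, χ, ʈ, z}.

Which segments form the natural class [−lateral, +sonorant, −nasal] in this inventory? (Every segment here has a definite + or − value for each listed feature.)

First, the [−lateral] segments are /θ, n, w, s, ɸ, m, ɾ, ɥ, ʒ, p, b, ɱ, ʃ, ɡ, r, ɟ, χ, ʈ, z/.
Within that set, [+sonorant] gives /n, w, m, ɾ, ɥ, ɱ, r/.
Of those, [−nasal] leaves /w, ɾ, ɥ, r/.

w, ɾ, ɥ, r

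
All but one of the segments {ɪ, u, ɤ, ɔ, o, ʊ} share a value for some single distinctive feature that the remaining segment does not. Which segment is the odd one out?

ɪ

The remaining segments after removing /ɪ/ share [+back]; /ɪ/ (high front unrounded lax vowel) is [−back]. For every other candidate removal, the leftover set fails to share any single feature value that the removed segment lacks.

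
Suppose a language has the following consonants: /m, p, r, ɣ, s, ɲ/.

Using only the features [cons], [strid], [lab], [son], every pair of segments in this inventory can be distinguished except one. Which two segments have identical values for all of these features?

Both /r/ and /ɲ/ are [+consonantal], [−strident], [−labial], [+sonorant]. Since the list omits [nasal], [continuant] and [dorsal] — which do distinguish the alveolar trill from the palatal nasal — this pair collapses; all other pairs remain distinct.

r, ɲ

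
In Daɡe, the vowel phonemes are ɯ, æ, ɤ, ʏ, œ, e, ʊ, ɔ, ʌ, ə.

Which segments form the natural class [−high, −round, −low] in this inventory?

ɤ, e, ʌ, ə

Checking each segment against [−high], [−round], [−low]: /ɤ/ (mid back unrounded tense vowel), /e/ (mid front unrounded tense vowel), /ʌ/ (mid back unrounded lax vowel), /ə/ (mid central vowel (schwa)) satisfy every feature; every other segment in the inventory fails at least one.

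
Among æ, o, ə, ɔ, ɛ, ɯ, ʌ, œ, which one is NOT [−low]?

æ

/ə, ʌ, ɔ, ɯ, o, ɛ, œ/ are all [−low]; /æ/ (low front unrounded vowel) is [+low].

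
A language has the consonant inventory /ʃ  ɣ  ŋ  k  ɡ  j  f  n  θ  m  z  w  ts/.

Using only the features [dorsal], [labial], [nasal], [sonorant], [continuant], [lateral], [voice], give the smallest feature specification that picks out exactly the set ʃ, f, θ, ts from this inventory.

[-voice, -dorsal]

Every target segment is [-voice], [-dorsal]; each remaining inventory member fails at least one of these. Each conjunct is needed — [-dorsal] alone would also admit /n, m, z/; [-voice] alone would also admit /k/ — and no other single listed feature has exactly this extension, so two is the minimum.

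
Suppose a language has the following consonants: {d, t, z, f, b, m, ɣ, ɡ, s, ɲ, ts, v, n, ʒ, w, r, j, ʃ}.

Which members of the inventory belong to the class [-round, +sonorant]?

Checking each segment against [-round], [+sonorant]: /m/ (bilabial nasal), /ɲ/ (palatal nasal), /n/ (alveolar nasal), /r/ (alveolar trill), /j/ (palatal glide) satisfy every feature; every other segment in the inventory fails at least one.

m, ɲ, n, r, j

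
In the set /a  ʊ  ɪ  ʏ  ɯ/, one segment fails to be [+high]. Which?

Every segment except /a/ is [+high]. /a/ (low unrounded vowel) is [−high], so it is the exception.

a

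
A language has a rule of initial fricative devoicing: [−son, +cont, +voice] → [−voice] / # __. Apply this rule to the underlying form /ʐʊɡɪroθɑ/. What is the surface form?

[ʂʊɡɪroθɑ]

/ʐ/ satisfies [−son, +cont, +voice] and sits in # __. The [−voice] counterpart of the voiced retroflex fricative is /ʂ/. Other segments in /ʐʊɡɪroθɑ/ either fail the structural description or are not in the environment, so the surface form is [ʂʊɡɪroθɑ].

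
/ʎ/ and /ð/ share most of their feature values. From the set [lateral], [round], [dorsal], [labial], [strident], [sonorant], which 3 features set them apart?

[sonorant], [lateral], [dorsal]

/ʎ/ is the palatal lateral approximant and /ð/ is the voiced dental fricative. Both are [-round], [-labial], [-strident]. /ʎ/ is [+sonorant] while /ð/ is [-sonorant]; /ʎ/ is [+lateral] while /ð/ is [-lateral]; /ʎ/ is [+dorsal] while /ð/ is [-dorsal], so the distinguishing features are [sonorant], [lateral], [dorsal].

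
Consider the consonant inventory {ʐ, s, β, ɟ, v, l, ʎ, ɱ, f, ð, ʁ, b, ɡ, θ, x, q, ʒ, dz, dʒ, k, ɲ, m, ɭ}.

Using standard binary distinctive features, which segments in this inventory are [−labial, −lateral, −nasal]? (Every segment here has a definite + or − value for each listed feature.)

Eliminate segments failing any feature: /β, v, ɱ, f, b, m/ are [+labial]; /l, ʎ, ɭ/ are [+lateral]; /ɲ/ is [+nasal]. The remaining /ʐ, s, ɟ, ð, ʁ, ɡ, θ, x, q, ʒ, dz, dʒ, k/ satisfy [−labial], [−lateral], [−nasal].

ʐ, s, ɟ, ð, ʁ, ɡ, θ, x, q, ʒ, dz, dʒ, k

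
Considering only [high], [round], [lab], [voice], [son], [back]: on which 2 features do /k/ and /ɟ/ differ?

/k/ (voiceless velar stop) and /ɟ/ (voiced palatal stop) agree on [+high], [−round], [−labial], [−sonorant]. They differ on [voice] (/k/ [−], /ɟ/ [+]), [back] (/k/ [+], /ɟ/ [−]).

[voice], [back]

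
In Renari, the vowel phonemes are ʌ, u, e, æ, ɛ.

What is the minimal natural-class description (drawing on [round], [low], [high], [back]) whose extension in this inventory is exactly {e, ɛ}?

[−low, −back]

/e, ɛ/ are all [−low], [−back], and no other segment in the inventory matches both values. Dropping any one of them over-generates: [−back] alone would also admit /æ/; [−low] alone would also admit /ʌ, u/. No other single listed feature picks out exactly this set either, so fewer than two features will not do.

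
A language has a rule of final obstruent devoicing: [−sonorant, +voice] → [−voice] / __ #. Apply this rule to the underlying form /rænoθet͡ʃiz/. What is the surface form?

Only the final segment /z/ is both word-final and matches the structural description. It is a voiced alveolar fricative, so [−sonorant, +voice] holds; changing it to [−voice] with all other features held fixed yields /s/ (voiceless alveolar fricative). No other segment meets both the structural description and the environment, so the output is [rænoθet͡ʃis].

[rænoθet͡ʃis]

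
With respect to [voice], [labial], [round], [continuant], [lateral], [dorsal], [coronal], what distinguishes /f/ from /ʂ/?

[labial], [coronal]

/f/ is the voiceless labiodental fricative and /ʂ/ is the voiceless retroflex fricative. Both are [−voice], [−round], [+continuant], [−lateral], [−dorsal]. /f/ is [+labial] while /ʂ/ is [−labial]; /f/ is [−coronal] while /ʂ/ is [+coronal], so the distinguishing features are [labial], [coronal].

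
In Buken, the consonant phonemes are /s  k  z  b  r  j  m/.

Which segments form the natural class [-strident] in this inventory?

The [-strident] segments here are /k, b, r, j, m/; the remaining /s, z/ are [+strident].

k, b, r, j, m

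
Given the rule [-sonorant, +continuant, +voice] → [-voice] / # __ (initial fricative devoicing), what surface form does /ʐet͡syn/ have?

[ʂet͡syn]

Only the initial segment /ʐ/ is both word-initial and matches the structural description. It is a voiced retroflex fricative, so [-sonorant, +continuant, +voice] holds; changing it to [-voice] with all other features held fixed yields /ʂ/ (voiceless retroflex fricative). No other segment meets both the structural description and the environment, so the output is [ʂet͡syn].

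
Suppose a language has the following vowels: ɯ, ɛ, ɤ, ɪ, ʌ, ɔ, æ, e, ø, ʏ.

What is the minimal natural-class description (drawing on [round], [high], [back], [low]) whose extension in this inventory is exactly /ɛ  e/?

[−high, −low, −back, −round]

Every target segment is [−high], [−low], [−back], [−round]; each remaining inventory member fails at least one of these. Each conjunct is needed — [−low, −back, −round] alone would also admit /ɪ/; [−high, −back, −round] alone would also admit /æ/; [−high, −low, −round] alone would also admit /ɤ, ʌ/; [−high, −low, −back] alone would also admit /ø/ — and no other combination of three listed features has exactly this extension, so four is the minimum.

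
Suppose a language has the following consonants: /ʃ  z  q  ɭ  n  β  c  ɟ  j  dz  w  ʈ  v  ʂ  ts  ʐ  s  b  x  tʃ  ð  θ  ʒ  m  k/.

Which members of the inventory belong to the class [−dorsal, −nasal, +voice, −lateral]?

z, β, dz, v, ʐ, b, ð, ʒ

The [−dorsal] segments are /ʃ, z, ɭ, n, β, dz, ʈ, v, ʂ, ts, ʐ, s, b, tʃ, ð, θ, ʒ, m/.
Then [−nasal] gives /ʃ, z, ɭ, β, dz, ʈ, v, ʂ, ts, ʐ, s, b, tʃ, ð, θ, ʒ/.
Intersecting with [+voice] gives /z, ɭ, β, dz, v, ʐ, b, ð, ʒ/.
Within that set, [−lateral] leaves /z, β, dz, v, ʐ, b, ð, ʒ/.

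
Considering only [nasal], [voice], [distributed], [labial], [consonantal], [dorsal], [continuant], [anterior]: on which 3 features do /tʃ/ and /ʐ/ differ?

The two segments share [−nasal], [−labial], [+consonantal], [−dorsal], [−anterior]. The only features from the list on which they differ: /tʃ/ is [−voice] while /ʐ/ is [+voice]; /tʃ/ is [−continuant] while /ʐ/ is [+continuant]; /tʃ/ is [+distributed] while /ʐ/ is [−distributed].

[voice], [continuant], [distributed]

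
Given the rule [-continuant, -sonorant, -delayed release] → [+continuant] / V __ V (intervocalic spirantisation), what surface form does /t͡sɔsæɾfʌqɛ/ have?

Only /q/ occurs between two vowels (/ʌ/ __ /ɛ/) and matches the structural description. It is a voiceless uvular stop, so [-continuant, -sonorant, -delayed release] holds; changing it to [+continuant] with all other features held fixed yields /χ/ (voiceless uvular fricative). No other segment meets both the structural description and the environment, so the output is [t͡sɔsæɾfʌχɛ].

[t͡sɔsæɾfʌχɛ]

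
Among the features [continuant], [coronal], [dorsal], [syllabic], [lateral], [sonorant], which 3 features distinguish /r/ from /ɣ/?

/r/ is the alveolar trill and /ɣ/ is the voiced velar fricative. Both are [+continuant], [-syllabic], [-lateral]. /r/ is [+sonorant] while /ɣ/ is [-sonorant]; /r/ is [+coronal] while /ɣ/ is [-coronal]; /r/ is [-dorsal] while /ɣ/ is [+dorsal], so the distinguishing features are [sonorant], [coronal], [dorsal].

[sonorant], [coronal], [dorsal]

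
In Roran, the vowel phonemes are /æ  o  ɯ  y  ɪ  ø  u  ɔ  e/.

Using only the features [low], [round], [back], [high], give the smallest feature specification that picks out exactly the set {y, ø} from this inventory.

Every target segment is [−back], [+round]; each remaining inventory member fails at least one of these. Each conjunct is needed — [+round] alone would also admit /o, u, ɔ/; [−back] alone would also admit /æ, ɪ, e/ — and no other single listed feature has exactly this extension, so two is the minimum.

[−back, +round]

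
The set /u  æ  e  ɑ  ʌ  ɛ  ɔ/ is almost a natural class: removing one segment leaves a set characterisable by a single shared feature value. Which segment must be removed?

/ʌ, ɑ, ɔ, e, æ, ɛ/ are all [−high], but /u/ (high back rounded tense vowel) is [+high]. No other single segment can be removed to leave a set sharing one feature value that the removed segment lacks, so /u/ is the odd one out.

u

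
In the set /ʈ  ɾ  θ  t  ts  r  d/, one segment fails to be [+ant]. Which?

/ʈ/ is the voiceless retroflex stop, which is [−anterior]; the rest — /d, r, t, ts, ɾ, θ/ — are [+anterior].

ʈ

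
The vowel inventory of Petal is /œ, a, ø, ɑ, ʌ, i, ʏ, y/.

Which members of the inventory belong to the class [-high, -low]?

œ, ø, ʌ

Checking each segment against [-high], [-low]: /œ/ (mid front rounded lax vowel), /ø/ (mid front rounded tense vowel), /ʌ/ (mid back unrounded lax vowel) satisfy every feature; every other segment in the inventory fails at least one.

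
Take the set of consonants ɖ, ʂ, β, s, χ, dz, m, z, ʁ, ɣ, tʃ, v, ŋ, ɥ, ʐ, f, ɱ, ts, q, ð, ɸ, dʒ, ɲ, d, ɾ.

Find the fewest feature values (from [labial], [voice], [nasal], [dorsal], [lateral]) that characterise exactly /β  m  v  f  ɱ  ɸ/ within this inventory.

/β, m, v, f, ɱ, ɸ/ are all [+labial], [−dorsal], and no other segment in the inventory matches both values. Dropping any one of them over-generates: [−dorsal] alone would also admit /ɖ, ʂ, s, dz, …/; [+labial] alone would also admit /ɥ/. No other single listed feature picks out exactly this set either, so fewer than two features will not do.

[+labial, −dorsal]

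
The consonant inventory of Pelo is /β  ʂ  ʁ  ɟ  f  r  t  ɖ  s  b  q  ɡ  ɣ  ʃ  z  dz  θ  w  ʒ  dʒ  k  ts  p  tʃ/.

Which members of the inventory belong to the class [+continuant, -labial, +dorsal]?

Checking each segment against [+continuant], [-labial], [+dorsal]: /ʁ/ (voiced uvular fricative), /ɣ/ (voiced velar fricative) satisfy every feature; every other segment in the inventory fails at least one.

ʁ, ɣ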